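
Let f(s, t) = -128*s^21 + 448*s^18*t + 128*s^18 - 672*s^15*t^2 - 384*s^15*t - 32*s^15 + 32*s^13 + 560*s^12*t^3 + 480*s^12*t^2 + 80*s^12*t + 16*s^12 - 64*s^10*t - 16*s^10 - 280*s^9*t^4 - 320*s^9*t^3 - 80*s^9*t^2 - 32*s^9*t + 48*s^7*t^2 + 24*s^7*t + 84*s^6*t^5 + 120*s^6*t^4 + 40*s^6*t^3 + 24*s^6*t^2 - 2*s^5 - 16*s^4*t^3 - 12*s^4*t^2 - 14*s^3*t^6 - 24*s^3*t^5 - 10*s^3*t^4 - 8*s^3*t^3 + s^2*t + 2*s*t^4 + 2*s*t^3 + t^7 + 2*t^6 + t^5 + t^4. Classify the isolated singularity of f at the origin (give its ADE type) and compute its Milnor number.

Type D5, Milnor number mu = 5.

The Hessian of f at 0 is [[0, 0], [0, 0]] with rank 0, so corank 2. A Groebner basis of the Jacobian ideal J(f) in C{s,t} is {s*t^2, s*t + t^3, s^2 - 4*s*t}; counting standard monomials gives mu = 5. Corank 2; j^3 = s^2*t has shape L^2 M (L != M), so D-series; mu = 5 gives D_5.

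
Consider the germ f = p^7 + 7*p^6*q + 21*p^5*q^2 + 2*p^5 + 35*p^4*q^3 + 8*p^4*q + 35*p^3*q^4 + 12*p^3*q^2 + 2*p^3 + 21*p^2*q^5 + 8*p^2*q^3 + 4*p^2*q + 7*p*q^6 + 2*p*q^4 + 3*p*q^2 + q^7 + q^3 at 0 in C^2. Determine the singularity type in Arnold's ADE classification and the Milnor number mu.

The Hessian of f at 0 has rank 0. Corank 2; j^3 = (p + q)*(2*p^2 + 2*p*q + q^2) splits into three distinct lines over C (the quadratic factor has nonzero discriminant), so D_4.

Type D_4, Milnor number mu = 4.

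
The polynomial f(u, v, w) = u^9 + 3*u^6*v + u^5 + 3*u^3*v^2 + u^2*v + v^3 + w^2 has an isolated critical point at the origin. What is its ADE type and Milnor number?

The Hessian of f at 0 is [[0, 0, 0], [0, 0, 0], [0, 0, 2]] with rank 1, so corank 2. A Groebner basis of the Jacobian ideal J(f) in C{u,v,w} is {v^3, u^2 + 3*v^2, u*v, w}; counting standard monomials gives mu = 4. Corank 2; j^3 = v*(u^2 + v^2) splits into three distinct lines over C (the quadratic factor has nonzero discriminant), so D_4.

Type D4, Milnor number mu = 4.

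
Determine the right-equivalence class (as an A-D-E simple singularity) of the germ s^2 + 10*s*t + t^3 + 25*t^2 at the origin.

A_{2}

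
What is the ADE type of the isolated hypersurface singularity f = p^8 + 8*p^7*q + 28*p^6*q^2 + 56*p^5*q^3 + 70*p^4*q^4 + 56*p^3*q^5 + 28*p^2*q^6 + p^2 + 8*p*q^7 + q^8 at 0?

A7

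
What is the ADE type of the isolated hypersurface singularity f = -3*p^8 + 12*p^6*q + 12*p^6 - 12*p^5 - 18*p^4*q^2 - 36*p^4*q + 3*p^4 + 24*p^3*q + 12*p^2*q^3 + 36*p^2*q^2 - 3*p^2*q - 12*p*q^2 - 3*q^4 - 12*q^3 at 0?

D_{5}

The Hessian of f at 0 is [[0, 0], [0, 0]] with rank 0, so corank 2. A Groebner basis of the Jacobian ideal J(f) in C{p,q} is {p*q^2 + p*q/4 + q^2/2, -p*q/8 + q^3 - q^2/4, p^2 + 9*p*q/2 + 5*q^2}; counting standard monomials gives mu = 5. Corank 2; j^3 = -3*q*(p + 2*q)^2 has shape L^2 M (L != M), so D-series; mu = 5 gives D_5.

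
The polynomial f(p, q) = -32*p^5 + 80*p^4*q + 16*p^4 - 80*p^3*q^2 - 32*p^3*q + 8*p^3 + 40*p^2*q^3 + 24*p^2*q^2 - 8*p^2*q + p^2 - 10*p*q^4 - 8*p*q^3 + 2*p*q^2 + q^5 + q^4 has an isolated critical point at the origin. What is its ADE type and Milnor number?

The Hessian of f at 0 is [[2, 0], [0, 0]] with rank 1, so corank 1. A Groebner basis of the Jacobian ideal J(f) in C{p,q} is {p/4 + q^3 + q^2/4, p^2, p*q - p/4 - q^2/4}; counting standard monomials gives mu = 4. Corank 1: A-series; mu = 4 gives A_4.

Type A_4, Milnor number mu = 4.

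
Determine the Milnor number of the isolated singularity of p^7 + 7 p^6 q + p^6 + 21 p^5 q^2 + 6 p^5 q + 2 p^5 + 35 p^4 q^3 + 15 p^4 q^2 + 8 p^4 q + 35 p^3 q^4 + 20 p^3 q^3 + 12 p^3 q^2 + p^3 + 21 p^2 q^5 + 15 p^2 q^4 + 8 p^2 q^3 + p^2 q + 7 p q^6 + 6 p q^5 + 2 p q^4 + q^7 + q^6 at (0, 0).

The Hessian of f at 0 is [[0, 0], [0, 0]] with rank 0, so corank 2. A Groebner basis of the Jacobian ideal J(f) in C{p,q} is {p^2 + p*q + q^4, p^3, p^2*q, -p^2/6 + p*q^2}; counting standard monomials gives mu = 7. Corank 2; j^3 = p^2*(p + q) has shape L^2 M (L != M), so D-series; mu = 7 gives D_7.

7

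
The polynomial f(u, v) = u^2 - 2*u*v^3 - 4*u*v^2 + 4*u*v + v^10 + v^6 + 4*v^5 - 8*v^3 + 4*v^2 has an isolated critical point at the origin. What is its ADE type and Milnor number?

Type A_{9}, Milnor number mu = 9.

The Hessian of f at 0 has rank 1. Corank 1: A-series; mu = 9 gives A_9.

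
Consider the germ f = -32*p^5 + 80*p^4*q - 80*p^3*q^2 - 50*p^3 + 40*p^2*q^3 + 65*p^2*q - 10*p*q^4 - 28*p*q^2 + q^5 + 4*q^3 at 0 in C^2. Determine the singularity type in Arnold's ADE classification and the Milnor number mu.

Type D_6, Milnor number mu = 6.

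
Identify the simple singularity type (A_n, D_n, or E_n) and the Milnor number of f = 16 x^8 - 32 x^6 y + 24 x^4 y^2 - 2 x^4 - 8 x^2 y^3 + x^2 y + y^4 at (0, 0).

Type D5, Milnor number mu = 5.

The Hessian of f at 0 is [[0, 0], [0, 0]] with rank 0, so corank 2. A Groebner basis of the Jacobian ideal J(f) in C{x,y} is {x^3, x^2/4 + y^3, x*y}; counting standard monomials gives mu = 5. Corank 2; j^3 = x^2*y has shape L^2 M (L != M), so D-series; mu = 5 gives D_5.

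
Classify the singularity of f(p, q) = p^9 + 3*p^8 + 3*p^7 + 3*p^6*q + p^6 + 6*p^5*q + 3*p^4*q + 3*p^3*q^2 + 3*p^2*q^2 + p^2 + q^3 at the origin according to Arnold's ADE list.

A2

The Hessian of f at 0 has rank 1. Corank 1: A-series; mu = 2 gives A_2.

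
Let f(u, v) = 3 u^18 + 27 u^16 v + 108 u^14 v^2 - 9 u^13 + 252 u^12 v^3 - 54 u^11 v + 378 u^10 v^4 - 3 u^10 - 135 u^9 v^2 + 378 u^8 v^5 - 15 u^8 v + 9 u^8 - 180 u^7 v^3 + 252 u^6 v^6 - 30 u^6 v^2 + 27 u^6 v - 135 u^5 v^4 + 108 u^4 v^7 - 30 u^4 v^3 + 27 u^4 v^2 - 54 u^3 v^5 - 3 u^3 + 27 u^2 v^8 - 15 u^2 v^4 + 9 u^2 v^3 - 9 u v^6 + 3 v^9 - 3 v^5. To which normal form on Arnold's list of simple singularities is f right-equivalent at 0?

E_{8}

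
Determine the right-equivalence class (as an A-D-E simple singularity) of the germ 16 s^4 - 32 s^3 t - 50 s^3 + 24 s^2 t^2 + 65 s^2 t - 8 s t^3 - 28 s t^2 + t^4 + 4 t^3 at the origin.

D_5

The Hessian of f at 0 is [[0, 0], [0, 0]] with rank 0, so corank 2. A Groebner basis of the Jacobian ideal J(f) in C{s,t} is {s*t^2 + 125*s*t/4 - 25*t^2/2, 625*s*t/8 + t^3 - 125*t^2/4, s^2 - 9*s*t/10 + t^2/5}; counting standard monomials gives mu = 5. Corank 2; j^3 = -(2*s - t)*(5*s - 2*t)^2 has shape L^2 M (L != M), so D-series; mu = 5 gives D_5.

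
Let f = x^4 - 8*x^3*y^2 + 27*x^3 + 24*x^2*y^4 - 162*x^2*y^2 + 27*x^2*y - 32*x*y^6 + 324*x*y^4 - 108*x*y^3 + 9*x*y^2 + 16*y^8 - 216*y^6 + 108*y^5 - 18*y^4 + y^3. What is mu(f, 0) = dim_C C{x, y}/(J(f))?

6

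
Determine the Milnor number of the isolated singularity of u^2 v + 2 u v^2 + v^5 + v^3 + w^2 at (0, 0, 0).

The Hessian of f at 0 is [[0, 0, 0], [0, 0, 0], [0, 0, 2]] with rank 1, so corank 2. A Groebner basis of the Jacobian ideal J(f) in C{u,v,w} is {u^2/5 + v^4 - v^2/5, u^3 + v^3, u*v + v^2, w}; counting standard monomials gives mu = 6. Corank 2; j^3 = v*(u + v)^2 has shape L^2 M (L != M), so D-series; mu = 6 gives D_6.

6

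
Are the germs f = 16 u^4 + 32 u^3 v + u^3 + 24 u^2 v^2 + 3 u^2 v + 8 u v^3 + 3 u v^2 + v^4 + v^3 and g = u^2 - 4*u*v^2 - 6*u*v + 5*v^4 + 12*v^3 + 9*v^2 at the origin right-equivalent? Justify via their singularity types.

The Hessian of f at 0 is [[0, 0], [0, 0]] with rank 0, so corank 2. A Groebner basis of the Jacobian ideal J(f) in C{u,v} is {v^4, u*v^2 + 5*v^3/6, u^2 + 2*u*v + v^2}; counting standard monomials gives mu = 6. Corank 2; j^3 = (u + v)^3 is a perfect cube, so E-series; the 4-jet and mu = 6 give E_6. The Hessian of g at 0 is [[2, -6], [-6, 18]] with rank 1, so corank 1. A Groebner basis of the Jacobian ideal J(g) in C{u,v} is {u^2 - 9*u/2 + 27*v/2, u*v - 3*u/2 + 9*v/2, -u/2 + v^2 + 3*v/2}; counting standard monomials gives mu = 3. Corank 1: A-series; mu = 3 gives A_3. f is E_6 but g is A_3, hence not right-equivalent.

No.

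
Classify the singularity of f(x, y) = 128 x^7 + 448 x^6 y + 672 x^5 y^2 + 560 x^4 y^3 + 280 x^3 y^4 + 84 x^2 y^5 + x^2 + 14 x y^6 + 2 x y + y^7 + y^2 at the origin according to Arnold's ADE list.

A_{6}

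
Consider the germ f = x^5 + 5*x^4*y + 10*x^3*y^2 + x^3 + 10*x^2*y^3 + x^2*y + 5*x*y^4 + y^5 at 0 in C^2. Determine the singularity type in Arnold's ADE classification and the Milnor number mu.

Type D_6, Milnor number mu = 6.

The Hessian of f at 0 has rank 0. Corank 2; j^3 = x^2*(x + y) has shape L^2 M (L != M), so D-series; mu = 6 gives D_6.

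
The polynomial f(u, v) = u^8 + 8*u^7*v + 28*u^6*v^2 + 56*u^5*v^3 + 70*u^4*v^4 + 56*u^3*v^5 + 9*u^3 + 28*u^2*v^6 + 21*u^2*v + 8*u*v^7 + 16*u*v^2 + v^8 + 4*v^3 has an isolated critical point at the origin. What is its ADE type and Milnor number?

Type D_{9}, Milnor number mu = 9.

The Hessian of f at 0 has rank 0. Corank 2; j^3 = (u + v)*(3*u + 2*v)^2 has shape L^2 M (L != M), so D-series; mu = 9 gives D_9.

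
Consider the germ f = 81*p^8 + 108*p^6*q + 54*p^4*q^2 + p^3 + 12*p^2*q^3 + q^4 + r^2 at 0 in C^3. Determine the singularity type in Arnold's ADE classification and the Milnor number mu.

Type E_6, Milnor number mu = 6.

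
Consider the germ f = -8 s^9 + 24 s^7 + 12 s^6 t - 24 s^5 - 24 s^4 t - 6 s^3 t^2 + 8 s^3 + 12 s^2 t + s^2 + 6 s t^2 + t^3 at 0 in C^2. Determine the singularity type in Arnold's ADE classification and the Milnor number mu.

The Hessian of f at 0 is [[2, 0], [0, 0]] with rank 1, so corank 1. A Groebner basis of the Jacobian ideal J(f) in C{s,t} is {t^2, s}; counting standard monomials gives mu = 2. Corank 1: A-series; mu = 2 gives A_2.

Type A_2, Milnor number mu = 2.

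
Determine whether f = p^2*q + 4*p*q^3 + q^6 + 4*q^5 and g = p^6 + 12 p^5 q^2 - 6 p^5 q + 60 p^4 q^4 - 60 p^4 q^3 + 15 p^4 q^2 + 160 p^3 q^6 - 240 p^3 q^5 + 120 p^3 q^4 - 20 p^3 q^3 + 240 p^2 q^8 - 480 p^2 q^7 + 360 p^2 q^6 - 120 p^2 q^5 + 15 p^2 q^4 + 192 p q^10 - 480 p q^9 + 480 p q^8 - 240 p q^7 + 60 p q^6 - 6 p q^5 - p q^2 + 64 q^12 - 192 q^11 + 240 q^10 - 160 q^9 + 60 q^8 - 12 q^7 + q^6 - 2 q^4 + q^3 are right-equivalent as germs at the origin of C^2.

Yes.

The Hessian of f at 0 has rank 0. Corank 2; j^3 = p^2*q has shape L^2 M (L != M), so D-series; mu = 7 gives D_7. The Hessian of g at 0 has rank 0. Corank 2; j^3 = -q^2*(p - q) has shape L^2 M (L != M), so D-series; mu = 7 gives D_7. Both have type D_7, hence right-equivalent.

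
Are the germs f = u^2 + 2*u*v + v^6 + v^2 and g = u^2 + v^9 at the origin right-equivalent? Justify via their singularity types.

No.

The Hessian of f at 0 has rank 1. Corank 1: A-series; mu = 5 gives A_5. The Hessian of g at 0 has rank 1. Corank 1: A-series; mu = 8 gives A_8. f is A_5 but g is A_8, hence not right-equivalent.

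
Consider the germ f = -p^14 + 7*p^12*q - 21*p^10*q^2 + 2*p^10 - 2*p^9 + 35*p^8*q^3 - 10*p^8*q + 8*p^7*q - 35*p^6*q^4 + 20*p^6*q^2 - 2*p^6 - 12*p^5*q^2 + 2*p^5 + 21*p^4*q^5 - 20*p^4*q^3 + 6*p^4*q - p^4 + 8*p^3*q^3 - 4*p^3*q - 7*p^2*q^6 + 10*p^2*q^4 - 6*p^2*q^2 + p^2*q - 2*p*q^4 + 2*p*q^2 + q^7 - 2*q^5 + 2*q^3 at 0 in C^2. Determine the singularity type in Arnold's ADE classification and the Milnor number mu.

Type D4, Milnor number mu = 4.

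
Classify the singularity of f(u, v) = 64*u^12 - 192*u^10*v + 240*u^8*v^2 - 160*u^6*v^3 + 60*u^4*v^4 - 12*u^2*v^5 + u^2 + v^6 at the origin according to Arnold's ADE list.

A_5

The Hessian of f at 0 has rank 1. Corank 1: A-series; mu = 5 gives A_5.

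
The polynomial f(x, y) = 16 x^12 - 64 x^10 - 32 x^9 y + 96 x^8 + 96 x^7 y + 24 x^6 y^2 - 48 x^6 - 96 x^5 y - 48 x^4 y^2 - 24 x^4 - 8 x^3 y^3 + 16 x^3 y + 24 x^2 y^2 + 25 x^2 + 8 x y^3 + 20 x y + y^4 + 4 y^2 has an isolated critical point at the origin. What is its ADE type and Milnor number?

Type A_{3}, Milnor number mu = 3.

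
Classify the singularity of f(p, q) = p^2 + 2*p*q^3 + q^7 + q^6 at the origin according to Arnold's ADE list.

A_{6}

The Hessian of f at 0 is [[2, 0], [0, 0]] with rank 1, so corank 1. A Groebner basis of the Jacobian ideal J(f) in C{p,q} is {p + q^3, p^2}; counting standard monomials gives mu = 6. Corank 1: A-series; mu = 6 gives A_6.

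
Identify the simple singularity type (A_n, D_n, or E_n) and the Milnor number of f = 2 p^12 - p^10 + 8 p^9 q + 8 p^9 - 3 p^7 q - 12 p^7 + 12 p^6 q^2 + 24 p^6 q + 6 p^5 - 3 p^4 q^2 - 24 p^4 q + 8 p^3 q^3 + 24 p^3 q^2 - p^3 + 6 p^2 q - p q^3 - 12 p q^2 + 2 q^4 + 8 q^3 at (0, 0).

The Hessian of f at 0 has rank 0. Corank 2; j^3 = -(p - 2*q)^3 is a perfect cube, so E-series; the 4-jet and mu = 7 give E_7.

Type E7, Milnor number mu = 7.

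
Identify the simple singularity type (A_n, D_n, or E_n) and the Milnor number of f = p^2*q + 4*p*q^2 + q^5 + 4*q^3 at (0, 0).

Type D_6, Milnor number mu = 6.

The Hessian of f at 0 is [[0, 0], [0, 0]] with rank 0, so corank 2. A Groebner basis of the Jacobian ideal J(f) in C{p,q} is {p^2/5 + q^4 - 4*q^2/5, p^3 + 8*q^3, p*q + 2*q^2}; counting standard monomials gives mu = 6. Corank 2; j^3 = q*(p + 2*q)^2 has shape L^2 M (L != M), so D-series; mu = 6 gives D_6.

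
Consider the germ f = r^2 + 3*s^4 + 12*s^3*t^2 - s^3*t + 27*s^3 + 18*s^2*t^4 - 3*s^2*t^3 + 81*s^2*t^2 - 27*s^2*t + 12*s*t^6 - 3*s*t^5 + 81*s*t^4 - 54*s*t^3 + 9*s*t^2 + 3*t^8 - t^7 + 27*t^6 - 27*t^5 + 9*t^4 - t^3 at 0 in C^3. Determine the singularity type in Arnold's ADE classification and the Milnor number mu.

Type E_7, Milnor number mu = 7.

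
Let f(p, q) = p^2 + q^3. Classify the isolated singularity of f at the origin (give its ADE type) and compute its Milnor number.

Type A_2, Milnor number mu = 2.

The Hessian of f at 0 has rank 1. Corank 1: A-series; mu = 2 gives A_2.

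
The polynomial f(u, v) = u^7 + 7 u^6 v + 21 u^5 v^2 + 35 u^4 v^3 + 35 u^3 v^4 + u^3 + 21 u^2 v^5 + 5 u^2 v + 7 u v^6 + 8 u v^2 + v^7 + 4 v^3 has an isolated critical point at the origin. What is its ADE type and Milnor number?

Type D8, Milnor number mu = 8.

The Hessian of f at 0 is [[0, 0], [0, 0]] with rank 0, so corank 2. A Groebner basis of the Jacobian ideal J(f) in C{u,v} is {u*v/7 + v^6 + 2*v^2/7, u*v^2 + 2*v^3, u^2 + 3*u*v + 2*v^2}; counting standard monomials gives mu = 8. Corank 2; j^3 = (u + v)*(u + 2*v)^2 has shape L^2 M (L != M), so D-series; mu = 8 gives D_8.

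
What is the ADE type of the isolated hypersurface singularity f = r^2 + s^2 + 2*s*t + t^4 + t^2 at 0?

A3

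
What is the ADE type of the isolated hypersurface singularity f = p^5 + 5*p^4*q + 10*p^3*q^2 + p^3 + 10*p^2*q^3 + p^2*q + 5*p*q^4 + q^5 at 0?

D_6

The Hessian of f at 0 has rank 0. Corank 2; j^3 = p^2*(p + q) has shape L^2 M (L != M), so D-series; mu = 6 gives D_6.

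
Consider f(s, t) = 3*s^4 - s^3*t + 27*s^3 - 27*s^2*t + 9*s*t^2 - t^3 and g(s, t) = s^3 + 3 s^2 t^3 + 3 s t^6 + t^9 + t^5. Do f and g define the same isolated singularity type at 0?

No.

The Hessian of f at 0 is [[0, 0], [0, 0]] with rank 0, so corank 2. A Groebner basis of the Jacobian ideal J(f) in C{s,t} is {19683*s^2 - 13122*s*t + t^4 + 27*t^3 + 2187*t^2, s^3 + 27*s^2 - 18*s*t + 3*t^2, s^2*t + 81*s^2 - 54*s*t + 9*t^2, 162*s^2 + s*t^2 - 108*s*t - t^3/9 + 18*t^2}; counting standard monomials gives mu = 7. Corank 2; j^3 = (3*s - t)^3 is a perfect cube, so E-series; the 4-jet and mu = 7 give E_7. The Hessian of g at 0 is [[0, 0], [0, 0]] with rank 0, so corank 2. A Groebner basis of the Jacobian ideal J(g) in C{s,t} is {s^2/2 + s*t^3, t^4, s^3, s^2*t}; counting standard monomials gives mu = 8. Corank 2; j^3 = s^3 is a perfect cube, so E-series; the 5-jet and mu = 8 give E_8. f is E_7 but g is E_8, hence not right-equivalent.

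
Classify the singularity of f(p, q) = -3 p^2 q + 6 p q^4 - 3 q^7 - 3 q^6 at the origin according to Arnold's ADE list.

D_7

The Hessian of f at 0 has rank 0. Corank 2; j^3 = -3*p^2*q has shape L^2 M (L != M), so D-series; mu = 7 gives D_7.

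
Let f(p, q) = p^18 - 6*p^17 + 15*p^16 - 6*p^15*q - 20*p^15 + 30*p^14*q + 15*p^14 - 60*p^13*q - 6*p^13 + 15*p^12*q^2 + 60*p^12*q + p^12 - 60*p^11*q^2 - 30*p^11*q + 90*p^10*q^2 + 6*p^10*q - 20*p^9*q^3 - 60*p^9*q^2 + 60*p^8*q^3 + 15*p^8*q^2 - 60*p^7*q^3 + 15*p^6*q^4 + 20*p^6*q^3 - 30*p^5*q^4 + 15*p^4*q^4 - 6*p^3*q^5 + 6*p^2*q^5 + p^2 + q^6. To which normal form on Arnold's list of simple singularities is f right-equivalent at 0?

The Hessian of f at 0 has rank 1. Corank 1: A-series; mu = 5 gives A_5.

A_{5}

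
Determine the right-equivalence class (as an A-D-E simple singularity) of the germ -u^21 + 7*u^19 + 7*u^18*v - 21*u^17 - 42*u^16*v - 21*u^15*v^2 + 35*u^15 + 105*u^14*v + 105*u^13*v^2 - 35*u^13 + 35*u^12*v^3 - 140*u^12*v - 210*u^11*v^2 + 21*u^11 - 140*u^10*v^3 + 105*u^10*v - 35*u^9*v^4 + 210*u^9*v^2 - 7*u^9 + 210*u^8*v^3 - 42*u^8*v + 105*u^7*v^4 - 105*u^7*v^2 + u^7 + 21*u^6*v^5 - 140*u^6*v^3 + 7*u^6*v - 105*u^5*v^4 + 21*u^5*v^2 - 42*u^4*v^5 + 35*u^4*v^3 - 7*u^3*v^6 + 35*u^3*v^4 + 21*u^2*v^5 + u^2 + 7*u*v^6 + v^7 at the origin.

A6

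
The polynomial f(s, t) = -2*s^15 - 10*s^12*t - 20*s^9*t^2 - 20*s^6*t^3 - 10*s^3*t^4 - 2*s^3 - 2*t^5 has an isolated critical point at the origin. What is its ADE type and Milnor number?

Type E_{8}, Milnor number mu = 8.

The Hessian of f at 0 has rank 0. Corank 2; j^3 = -2*s^3 is a perfect cube, so E-series; the 5-jet and mu = 8 give E_8.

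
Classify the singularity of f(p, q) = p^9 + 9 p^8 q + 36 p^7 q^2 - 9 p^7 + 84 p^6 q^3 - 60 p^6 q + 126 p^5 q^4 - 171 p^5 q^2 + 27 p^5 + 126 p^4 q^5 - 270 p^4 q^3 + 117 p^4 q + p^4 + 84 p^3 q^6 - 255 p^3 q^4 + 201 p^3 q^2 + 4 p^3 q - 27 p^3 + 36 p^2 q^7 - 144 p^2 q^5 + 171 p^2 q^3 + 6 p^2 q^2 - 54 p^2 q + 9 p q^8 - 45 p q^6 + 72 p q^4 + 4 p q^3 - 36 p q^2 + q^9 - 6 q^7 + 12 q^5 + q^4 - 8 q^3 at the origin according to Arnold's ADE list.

The Hessian of f at 0 has rank 0. Corank 2; j^3 = -(3*p + 2*q)^3 is a perfect cube, so E-series; the 4-jet and mu = 6 give E_6.

E_6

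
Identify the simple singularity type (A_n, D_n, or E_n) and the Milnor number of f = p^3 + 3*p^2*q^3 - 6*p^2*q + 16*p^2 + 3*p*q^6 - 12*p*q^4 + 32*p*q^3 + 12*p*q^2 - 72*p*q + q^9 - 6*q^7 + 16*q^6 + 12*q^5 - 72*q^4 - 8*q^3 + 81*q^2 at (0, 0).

Type A2, Milnor number mu = 2.

The Hessian of f at 0 has rank 1. Corank 1: A-series; mu = 2 gives A_2.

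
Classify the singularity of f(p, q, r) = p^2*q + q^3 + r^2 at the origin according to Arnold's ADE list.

The Hessian of f at 0 has rank 1. Corank 2; j^3 = q*(p^2 + q^2) splits into three distinct lines over C (the quadratic factor has nonzero discriminant), so D_4.

D_4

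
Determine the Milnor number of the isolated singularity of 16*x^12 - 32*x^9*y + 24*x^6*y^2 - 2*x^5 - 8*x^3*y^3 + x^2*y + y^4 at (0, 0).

5

The Hessian of f at 0 has rank 0. Corank 2; j^3 = x^2*y has shape L^2 M (L != M), so D-series; mu = 5 gives D_5.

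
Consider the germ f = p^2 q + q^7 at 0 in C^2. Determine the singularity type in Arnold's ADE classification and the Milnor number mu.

The Hessian of f at 0 has rank 0. Corank 2; j^3 = p^2*q has shape L^2 M (L != M), so D-series; mu = 8 gives D_8.

Type D8, Milnor number mu = 8.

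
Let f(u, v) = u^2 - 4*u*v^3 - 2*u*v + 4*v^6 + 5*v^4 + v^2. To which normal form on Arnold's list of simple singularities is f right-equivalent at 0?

The Hessian of f at 0 is [[2, -2], [-2, 2]] with rank 1, so corank 1. A Groebner basis of the Jacobian ideal J(f) in C{u,v} is {v^3, u - v}; counting standard monomials gives mu = 3. Corank 1: A-series; mu = 3 gives A_3.

A_{3}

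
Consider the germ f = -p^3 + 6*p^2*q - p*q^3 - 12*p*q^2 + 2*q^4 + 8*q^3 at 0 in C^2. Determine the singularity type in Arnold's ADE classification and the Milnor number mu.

Type E7, Milnor number mu = 7.

The Hessian of f at 0 is [[0, 0], [0, 0]] with rank 0, so corank 2. A Groebner basis of the Jacobian ideal J(f) in C{p,q} is {p^3 - 6*p^2*q - 48*p^2 + 192*p*q - 192*q^2, 6*p^2 + p*q^2 - 24*p*q + 24*q^2, 3*p^2 - 12*p*q + q^3 + 12*q^2}; counting standard monomials gives mu = 7. Corank 2; j^3 = -(p - 2*q)^3 is a perfect cube, so E-series; the 4-jet and mu = 7 give E_7.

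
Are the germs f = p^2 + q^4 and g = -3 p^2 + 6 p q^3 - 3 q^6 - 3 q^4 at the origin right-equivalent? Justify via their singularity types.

Yes.

The Hessian of f at 0 has rank 1. Corank 1: A-series; mu = 3 gives A_3. The Hessian of g at 0 has rank 1. Corank 1: A-series; mu = 3 gives A_3. Both have type A_3, hence right-equivalent.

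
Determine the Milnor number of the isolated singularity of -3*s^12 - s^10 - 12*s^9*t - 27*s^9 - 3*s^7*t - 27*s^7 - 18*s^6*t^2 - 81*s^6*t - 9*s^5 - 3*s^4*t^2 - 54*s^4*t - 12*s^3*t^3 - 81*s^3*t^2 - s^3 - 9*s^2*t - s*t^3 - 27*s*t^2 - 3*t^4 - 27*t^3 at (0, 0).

The Hessian of f at 0 has rank 0. Corank 2; j^3 = -(s + 3*t)^3 is a perfect cube, so E-series; the 4-jet and mu = 7 give E_7.

7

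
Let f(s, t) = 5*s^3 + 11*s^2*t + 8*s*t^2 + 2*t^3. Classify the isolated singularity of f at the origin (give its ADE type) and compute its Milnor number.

Type D_{4}, Milnor number mu = 4.

The Hessian of f at 0 has rank 0. Corank 2; j^3 = (s + t)*(5*s^2 + 6*s*t + 2*t^2) splits into three distinct lines over C (the quadratic factor has nonzero discriminant), so D_4.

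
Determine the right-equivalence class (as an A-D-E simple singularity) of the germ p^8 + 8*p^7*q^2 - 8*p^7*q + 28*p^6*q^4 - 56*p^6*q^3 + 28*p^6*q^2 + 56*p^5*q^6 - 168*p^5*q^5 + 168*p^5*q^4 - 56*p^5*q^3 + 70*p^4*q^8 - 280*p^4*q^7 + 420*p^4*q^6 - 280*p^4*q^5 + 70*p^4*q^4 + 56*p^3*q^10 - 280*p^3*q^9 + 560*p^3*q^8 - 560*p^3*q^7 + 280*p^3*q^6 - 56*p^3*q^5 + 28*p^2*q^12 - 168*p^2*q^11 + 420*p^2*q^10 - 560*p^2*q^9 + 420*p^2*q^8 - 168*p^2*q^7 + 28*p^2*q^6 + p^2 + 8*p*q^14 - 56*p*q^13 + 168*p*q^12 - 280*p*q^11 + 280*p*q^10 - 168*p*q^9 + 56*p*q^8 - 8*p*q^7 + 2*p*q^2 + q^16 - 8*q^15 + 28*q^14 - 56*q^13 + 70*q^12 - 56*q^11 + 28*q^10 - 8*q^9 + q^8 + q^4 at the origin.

A_7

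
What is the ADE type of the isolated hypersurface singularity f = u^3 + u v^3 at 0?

E7

The Hessian of f at 0 is [[0, 0], [0, 0]] with rank 0, so corank 2. A Groebner basis of the Jacobian ideal J(f) in C{u,v} is {u^3, u*v^2, 3*u^2 + v^3}; counting standard monomials gives mu = 7. Corank 2; j^3 = u^3 is a perfect cube, so E-series; the 4-jet and mu = 7 give E_7.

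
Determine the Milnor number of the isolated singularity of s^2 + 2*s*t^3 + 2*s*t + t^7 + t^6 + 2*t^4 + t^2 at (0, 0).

6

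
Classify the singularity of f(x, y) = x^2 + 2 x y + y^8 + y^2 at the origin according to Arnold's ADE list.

A_7

The Hessian of f at 0 is [[2, 2], [2, 2]] with rank 1, so corank 1. A Groebner basis of the Jacobian ideal J(f) in C{x,y} is {y^7, x + y}; counting standard monomials gives mu = 7. Corank 1: A-series; mu = 7 gives A_7.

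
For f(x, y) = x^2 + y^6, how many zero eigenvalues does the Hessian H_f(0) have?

1

Hessian at 0 has rank 1.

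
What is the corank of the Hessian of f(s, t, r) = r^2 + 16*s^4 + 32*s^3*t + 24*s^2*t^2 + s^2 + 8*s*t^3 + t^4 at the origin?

The Hessian at 0 is [[2, 0, 0], [0, 0, 0], [0, 0, 2]] of rank 2; hence corank 1.

1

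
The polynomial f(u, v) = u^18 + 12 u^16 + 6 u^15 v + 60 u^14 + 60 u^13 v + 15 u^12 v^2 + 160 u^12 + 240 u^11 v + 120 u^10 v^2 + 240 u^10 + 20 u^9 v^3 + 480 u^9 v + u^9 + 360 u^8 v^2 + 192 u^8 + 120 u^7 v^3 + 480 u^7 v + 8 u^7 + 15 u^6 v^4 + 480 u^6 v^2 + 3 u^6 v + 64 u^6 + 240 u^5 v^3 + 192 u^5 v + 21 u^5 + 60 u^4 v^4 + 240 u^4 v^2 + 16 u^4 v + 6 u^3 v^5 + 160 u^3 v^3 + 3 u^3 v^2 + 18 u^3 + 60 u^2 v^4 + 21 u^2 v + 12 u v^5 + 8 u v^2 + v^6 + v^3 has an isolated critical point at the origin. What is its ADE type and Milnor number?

Type D_{7}, Milnor number mu = 7.

The Hessian of f at 0 is [[0, 0], [0, 0]] with rank 0, so corank 2. A Groebner basis of the Jacobian ideal J(f) in C{u,v} is {-486*u^2 - 405*u*v + v^4 - 81*v^2, u^3 + 3*u^2/2 + u*v + v^3/27 + v^2/6, u^2*v - 3*u^2 - 2*u*v - v^3/9 - v^2/3, 9*u^2/2 + u*v^2 + 3*u*v + v^3/3 + v^2/2}; counting standard monomials gives mu = 7. Corank 2; j^3 = (2*u + v)*(3*u + v)^2 has shape L^2 M (L != M), so D-series; mu = 7 gives D_7.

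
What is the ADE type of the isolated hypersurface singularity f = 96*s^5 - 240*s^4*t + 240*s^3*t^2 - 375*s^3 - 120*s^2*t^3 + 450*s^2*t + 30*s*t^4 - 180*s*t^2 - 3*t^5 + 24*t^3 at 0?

E8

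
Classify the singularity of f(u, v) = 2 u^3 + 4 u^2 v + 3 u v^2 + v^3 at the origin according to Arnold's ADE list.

D4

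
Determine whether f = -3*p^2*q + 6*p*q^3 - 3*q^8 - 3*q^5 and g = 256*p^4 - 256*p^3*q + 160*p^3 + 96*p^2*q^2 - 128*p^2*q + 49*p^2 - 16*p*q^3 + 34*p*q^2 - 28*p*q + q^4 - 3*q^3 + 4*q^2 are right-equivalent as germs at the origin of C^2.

No.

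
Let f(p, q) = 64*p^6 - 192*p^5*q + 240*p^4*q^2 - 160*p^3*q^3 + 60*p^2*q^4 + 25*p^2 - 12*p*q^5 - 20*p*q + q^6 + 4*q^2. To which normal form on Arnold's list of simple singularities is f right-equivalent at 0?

The Hessian of f at 0 is [[50, -20], [-20, 8]] with rank 1, so corank 1. A Groebner basis of the Jacobian ideal J(f) in C{p,q} is {q^5, p - 2*q/5}; counting standard monomials gives mu = 5. Corank 1: A-series; mu = 5 gives A_5.

A_5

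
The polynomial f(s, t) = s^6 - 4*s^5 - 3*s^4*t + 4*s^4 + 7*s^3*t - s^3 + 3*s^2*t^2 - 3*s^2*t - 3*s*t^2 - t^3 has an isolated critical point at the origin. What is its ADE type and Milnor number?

Type E7, Milnor number mu = 7.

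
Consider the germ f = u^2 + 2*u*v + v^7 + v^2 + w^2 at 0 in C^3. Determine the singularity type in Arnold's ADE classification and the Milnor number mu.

Type A6, Milnor number mu = 6.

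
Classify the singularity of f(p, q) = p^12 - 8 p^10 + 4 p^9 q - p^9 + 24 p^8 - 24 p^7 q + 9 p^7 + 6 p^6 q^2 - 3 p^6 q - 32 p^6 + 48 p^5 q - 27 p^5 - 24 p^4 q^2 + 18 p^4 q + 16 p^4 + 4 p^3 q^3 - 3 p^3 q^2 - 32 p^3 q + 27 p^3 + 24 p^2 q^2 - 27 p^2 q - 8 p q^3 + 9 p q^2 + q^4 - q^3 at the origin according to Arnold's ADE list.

The Hessian of f at 0 has rank 0. Corank 2; j^3 = (3*p - q)^3 is a perfect cube, so E-series; the 4-jet and mu = 6 give E_6.

E_{6}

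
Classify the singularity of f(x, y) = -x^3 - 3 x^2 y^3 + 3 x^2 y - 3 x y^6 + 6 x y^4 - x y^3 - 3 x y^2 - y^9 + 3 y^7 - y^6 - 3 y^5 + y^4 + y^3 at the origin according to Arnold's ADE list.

E_{7}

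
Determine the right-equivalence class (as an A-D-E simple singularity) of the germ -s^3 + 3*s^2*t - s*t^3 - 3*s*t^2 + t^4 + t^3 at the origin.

E_7

The Hessian of f at 0 has rank 0. Corank 2; j^3 = -(s - t)^3 is a perfect cube, so E-series; the 4-jet and mu = 7 give E_7.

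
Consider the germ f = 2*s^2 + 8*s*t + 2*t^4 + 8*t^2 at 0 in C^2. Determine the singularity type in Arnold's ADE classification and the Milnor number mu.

Type A_3, Milnor number mu = 3.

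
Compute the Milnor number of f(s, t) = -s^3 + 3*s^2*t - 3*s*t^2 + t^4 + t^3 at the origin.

6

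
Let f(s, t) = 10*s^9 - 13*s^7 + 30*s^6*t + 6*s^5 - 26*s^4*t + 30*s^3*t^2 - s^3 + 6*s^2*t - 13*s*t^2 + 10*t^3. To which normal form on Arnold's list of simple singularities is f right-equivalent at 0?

The Hessian of f at 0 has rank 0. Corank 2; j^3 = -(s - 2*t)*(s^2 - 4*s*t + 5*t^2) splits into three distinct lines over C (the quadratic factor has nonzero discriminant), so D_4.

D4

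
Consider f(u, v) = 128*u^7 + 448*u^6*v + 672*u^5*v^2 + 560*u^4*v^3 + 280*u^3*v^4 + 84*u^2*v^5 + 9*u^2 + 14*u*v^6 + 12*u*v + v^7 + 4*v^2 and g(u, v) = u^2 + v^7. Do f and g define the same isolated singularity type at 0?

The Hessian of f at 0 is [[18, 12], [12, 8]] with rank 1, so corank 1. A Groebner basis of the Jacobian ideal J(f) in C{u,v} is {v^6, u + 2*v/3}; counting standard monomials gives mu = 6. Corank 1: A-series; mu = 6 gives A_6. The Hessian of g at 0 is [[2, 0], [0, 0]] with rank 1, so corank 1. A Groebner basis of the Jacobian ideal J(g) in C{u,v} is {v^6, u}; counting standard monomials gives mu = 6. Corank 1: A-series; mu = 6 gives A_6. Both have type A_6, hence right-equivalent.

Yes.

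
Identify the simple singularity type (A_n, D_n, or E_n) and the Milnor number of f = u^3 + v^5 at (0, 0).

Type E8, Milnor number mu = 8.

The Hessian of f at 0 has rank 0. Corank 2; j^3 = u^3 is a perfect cube, so E-series; the 5-jet and mu = 8 give E_8.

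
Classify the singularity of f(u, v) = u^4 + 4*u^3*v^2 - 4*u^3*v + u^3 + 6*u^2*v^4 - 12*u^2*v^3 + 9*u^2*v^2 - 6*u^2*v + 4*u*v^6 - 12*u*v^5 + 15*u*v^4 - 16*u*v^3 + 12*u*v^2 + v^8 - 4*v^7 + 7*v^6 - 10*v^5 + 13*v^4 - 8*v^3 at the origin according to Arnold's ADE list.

The Hessian of f at 0 has rank 0. Corank 2; j^3 = (u - 2*v)^3 is a perfect cube, so E-series; the 4-jet and mu = 6 give E_6.

E6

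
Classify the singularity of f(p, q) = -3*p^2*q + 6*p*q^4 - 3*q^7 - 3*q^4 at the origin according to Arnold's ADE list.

D_{5}

The Hessian of f at 0 is [[0, 0], [0, 0]] with rank 0, so corank 2. A Groebner basis of the Jacobian ideal J(f) in C{p,q} is {p^3, p^2/4 + q^3, p*q}; counting standard monomials gives mu = 5. Corank 2; j^3 = -3*p^2*q has shape L^2 M (L != M), so D-series; mu = 5 gives D_5.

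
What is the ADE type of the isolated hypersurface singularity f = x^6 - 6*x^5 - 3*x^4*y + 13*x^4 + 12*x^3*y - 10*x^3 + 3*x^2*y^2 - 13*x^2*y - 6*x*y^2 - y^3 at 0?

D_{4}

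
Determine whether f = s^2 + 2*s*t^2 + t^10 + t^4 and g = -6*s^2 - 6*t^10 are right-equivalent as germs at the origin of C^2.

Yes.

The Hessian of f at 0 is [[2, 0], [0, 0]] with rank 1, so corank 1. A Groebner basis of the Jacobian ideal J(f) in C{s,t} is {s^5, s^4*t, s + t^2}; counting standard monomials gives mu = 9. Corank 1: A-series; mu = 9 gives A_9. The Hessian of g at 0 is [[-12, 0], [0, 0]] with rank 1, so corank 1. A Groebner basis of the Jacobian ideal J(g) in C{s,t} is {t^9, s}; counting standard monomials gives mu = 9. Corank 1: A-series; mu = 9 gives A_9. Both have type A_9, hence right-equivalent.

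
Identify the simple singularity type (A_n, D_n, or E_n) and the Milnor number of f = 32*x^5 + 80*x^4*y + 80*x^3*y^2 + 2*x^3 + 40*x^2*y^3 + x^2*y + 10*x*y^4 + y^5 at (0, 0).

Type D_6, Milnor number mu = 6.

The Hessian of f at 0 has rank 0. Corank 2; j^3 = x^2*(2*x + y) has shape L^2 M (L != M), so D-series; mu = 6 gives D_6.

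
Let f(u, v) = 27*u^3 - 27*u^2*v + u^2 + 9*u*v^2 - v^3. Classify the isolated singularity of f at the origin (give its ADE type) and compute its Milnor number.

The Hessian of f at 0 is [[2, 0], [0, 0]] with rank 1, so corank 1. A Groebner basis of the Jacobian ideal J(f) in C{u,v} is {v^2, u}; counting standard monomials gives mu = 2. Corank 1: A-series; mu = 2 gives A_2.

Type A_2, Milnor number mu = 2.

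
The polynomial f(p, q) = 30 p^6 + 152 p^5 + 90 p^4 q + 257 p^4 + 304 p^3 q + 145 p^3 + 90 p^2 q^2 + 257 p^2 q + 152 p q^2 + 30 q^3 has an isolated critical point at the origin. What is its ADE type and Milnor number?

The Hessian of f at 0 has rank 0. Corank 2; j^3 = (5*p + 3*q)*(29*p^2 + 34*p*q + 10*q^2) splits into three distinct lines over C (the quadratic factor has nonzero discriminant), so D_4.

Type D_4, Milnor number mu = 4.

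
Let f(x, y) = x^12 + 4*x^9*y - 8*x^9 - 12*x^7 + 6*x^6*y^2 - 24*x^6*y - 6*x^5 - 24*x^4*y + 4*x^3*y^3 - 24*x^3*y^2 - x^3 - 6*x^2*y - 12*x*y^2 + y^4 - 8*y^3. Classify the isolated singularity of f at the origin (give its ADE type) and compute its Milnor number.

Type E_6, Milnor number mu = 6.

The Hessian of f at 0 has rank 0. Corank 2; j^3 = -(x + 2*y)^3 is a perfect cube, so E-series; the 4-jet and mu = 6 give E_6.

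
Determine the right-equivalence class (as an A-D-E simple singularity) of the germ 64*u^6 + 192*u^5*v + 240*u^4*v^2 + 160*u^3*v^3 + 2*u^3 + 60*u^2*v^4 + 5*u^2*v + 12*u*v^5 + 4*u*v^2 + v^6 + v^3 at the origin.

The Hessian of f at 0 has rank 0. Corank 2; j^3 = (u + v)^2*(2*u + v) has shape L^2 M (L != M), so D-series; mu = 7 gives D_7.

D7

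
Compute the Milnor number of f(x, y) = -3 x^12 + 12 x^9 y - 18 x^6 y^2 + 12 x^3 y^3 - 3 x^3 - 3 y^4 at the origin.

6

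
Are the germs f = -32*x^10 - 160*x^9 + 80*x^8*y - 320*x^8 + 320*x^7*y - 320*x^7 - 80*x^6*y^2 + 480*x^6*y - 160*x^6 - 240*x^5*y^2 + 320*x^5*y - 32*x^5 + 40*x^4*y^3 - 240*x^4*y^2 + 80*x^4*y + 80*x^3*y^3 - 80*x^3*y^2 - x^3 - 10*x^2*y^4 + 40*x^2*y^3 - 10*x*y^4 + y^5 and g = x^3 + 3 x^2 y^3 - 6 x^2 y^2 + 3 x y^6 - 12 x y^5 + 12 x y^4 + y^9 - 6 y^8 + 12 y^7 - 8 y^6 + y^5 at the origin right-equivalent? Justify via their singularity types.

Yes.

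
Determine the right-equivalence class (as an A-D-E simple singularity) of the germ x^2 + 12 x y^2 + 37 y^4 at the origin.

The Hessian of f at 0 has rank 1. Corank 1: A-series; mu = 3 gives A_3.

A3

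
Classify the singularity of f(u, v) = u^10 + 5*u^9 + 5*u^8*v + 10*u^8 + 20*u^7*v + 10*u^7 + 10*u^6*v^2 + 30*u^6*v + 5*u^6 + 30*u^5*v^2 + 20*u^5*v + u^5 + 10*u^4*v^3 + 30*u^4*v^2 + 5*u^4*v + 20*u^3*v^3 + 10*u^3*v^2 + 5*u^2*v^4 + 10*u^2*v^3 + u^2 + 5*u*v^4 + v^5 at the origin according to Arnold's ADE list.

A_4

The Hessian of f at 0 is [[2, 0], [0, 0]] with rank 1, so corank 1. A Groebner basis of the Jacobian ideal J(f) in C{u,v} is {v^4, u}; counting standard monomials gives mu = 4. Corank 1: A-series; mu = 4 gives A_4.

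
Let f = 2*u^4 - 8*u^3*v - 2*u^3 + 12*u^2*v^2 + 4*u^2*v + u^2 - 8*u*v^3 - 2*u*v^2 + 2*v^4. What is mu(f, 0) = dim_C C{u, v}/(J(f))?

The Hessian of f at 0 has rank 1. Corank 1: A-series; mu = 3 gives A_3.

3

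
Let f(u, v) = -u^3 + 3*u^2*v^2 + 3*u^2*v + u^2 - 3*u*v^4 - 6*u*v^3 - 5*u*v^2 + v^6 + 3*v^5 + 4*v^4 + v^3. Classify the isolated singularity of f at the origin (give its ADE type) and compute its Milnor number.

Type A_2, Milnor number mu = 2.

The Hessian of f at 0 has rank 1. Corank 1: A-series; mu = 2 gives A_2.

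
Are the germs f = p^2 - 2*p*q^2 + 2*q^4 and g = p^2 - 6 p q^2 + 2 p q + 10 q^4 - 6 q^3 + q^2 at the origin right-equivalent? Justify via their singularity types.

Yes.

The Hessian of f at 0 is [[2, 0], [0, 0]] with rank 1, so corank 1. A Groebner basis of the Jacobian ideal J(f) in C{p,q} is {p^2, p*q, -p + q^2}; counting standard monomials gives mu = 3. Corank 1: A-series; mu = 3 gives A_3. The Hessian of g at 0 is [[2, 2], [2, 2]] with rank 1, so corank 1. A Groebner basis of the Jacobian ideal J(g) in C{p,q} is {p^2 - p/3 - q/3, p*q + p/3 + q/3, -p/3 + q^2 - q/3}; counting standard monomials gives mu = 3. Corank 1: A-series; mu = 3 gives A_3. Both have type A_3, hence right-equivalent.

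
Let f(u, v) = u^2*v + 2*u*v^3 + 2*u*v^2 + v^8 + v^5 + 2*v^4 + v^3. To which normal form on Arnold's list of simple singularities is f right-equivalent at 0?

The Hessian of f at 0 has rank 0. Corank 2; j^3 = v*(u + v)^2 has shape L^2 M (L != M), so D-series; mu = 9 gives D_9.

D_9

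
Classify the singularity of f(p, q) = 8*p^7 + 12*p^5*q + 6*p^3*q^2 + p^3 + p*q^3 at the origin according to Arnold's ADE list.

The Hessian of f at 0 has rank 0. Corank 2; j^3 = p^3 is a perfect cube, so E-series; the 4-jet and mu = 7 give E_7.

E_7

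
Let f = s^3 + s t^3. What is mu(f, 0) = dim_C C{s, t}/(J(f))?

7

The Hessian of f at 0 has rank 0. Corank 2; j^3 = s^3 is a perfect cube, so E-series; the 4-jet and mu = 7 give E_7.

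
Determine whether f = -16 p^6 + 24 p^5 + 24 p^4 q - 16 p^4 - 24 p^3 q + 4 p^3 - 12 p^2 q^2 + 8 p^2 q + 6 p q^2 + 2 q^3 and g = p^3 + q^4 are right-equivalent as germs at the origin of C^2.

No.

The Hessian of f at 0 has rank 0. Corank 2; j^3 = 2*(p + q)*(2*p^2 + 2*p*q + q^2) splits into three distinct lines over C (the quadratic factor has nonzero discriminant), so D_4. The Hessian of g at 0 has rank 0. Corank 2; j^3 = p^3 is a perfect cube, so E-series; the 4-jet and mu = 6 give E_6. f is D_4 but g is E_6, hence not right-equivalent.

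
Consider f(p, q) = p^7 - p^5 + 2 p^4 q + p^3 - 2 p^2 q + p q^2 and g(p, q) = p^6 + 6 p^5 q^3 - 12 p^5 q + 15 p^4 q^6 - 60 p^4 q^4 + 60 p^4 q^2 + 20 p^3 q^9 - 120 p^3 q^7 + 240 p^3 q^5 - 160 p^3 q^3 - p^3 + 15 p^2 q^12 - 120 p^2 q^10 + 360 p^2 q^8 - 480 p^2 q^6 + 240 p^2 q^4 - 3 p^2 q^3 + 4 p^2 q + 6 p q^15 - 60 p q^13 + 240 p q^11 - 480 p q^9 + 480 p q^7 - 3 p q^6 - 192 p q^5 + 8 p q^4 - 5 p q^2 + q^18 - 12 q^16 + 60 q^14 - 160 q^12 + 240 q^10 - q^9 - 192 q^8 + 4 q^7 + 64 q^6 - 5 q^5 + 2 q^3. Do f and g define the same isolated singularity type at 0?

The Hessian of f at 0 has rank 0. Corank 2; j^3 = p*(p - q)^2 has shape L^2 M (L != M), so D-series; mu = 6 gives D_6. The Hessian of g at 0 has rank 0. Corank 2; j^3 = -(p - 2*q)*(p - q)^2 has shape L^2 M (L != M), so D-series; mu = 7 gives D_7. f is D_6 but g is D_7, hence not right-equivalent.

No.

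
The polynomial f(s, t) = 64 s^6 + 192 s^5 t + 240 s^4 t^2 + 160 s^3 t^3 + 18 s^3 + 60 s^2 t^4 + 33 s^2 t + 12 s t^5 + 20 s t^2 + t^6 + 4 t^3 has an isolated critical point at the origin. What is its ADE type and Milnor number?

Type D_{7}, Milnor number mu = 7.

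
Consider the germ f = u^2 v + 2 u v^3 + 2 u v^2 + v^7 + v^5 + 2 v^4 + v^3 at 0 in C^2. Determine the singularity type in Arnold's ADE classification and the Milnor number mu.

The Hessian of f at 0 is [[0, 0], [0, 0]] with rank 0, so corank 2. A Groebner basis of the Jacobian ideal J(f) in C{u,v} is {u^2*v^2 - 2*u^2*v + u^2/7 - 20*u*v^2/7 + 8*u*v/7 + v^2, u^3 + 3*u^2*v - u^2/7 + 20*u*v^2/7 - 8*u*v/7 - v^2, u*v + v^3 + v^2}; counting standard monomials gives mu = 8. Corank 2; j^3 = v*(u + v)^2 has shape L^2 M (L != M), so D-series; mu = 8 gives D_8.

Type D_{8}, Milnor number mu = 8.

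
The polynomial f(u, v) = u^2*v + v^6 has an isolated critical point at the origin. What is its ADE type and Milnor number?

Type D_7, Milnor number mu = 7.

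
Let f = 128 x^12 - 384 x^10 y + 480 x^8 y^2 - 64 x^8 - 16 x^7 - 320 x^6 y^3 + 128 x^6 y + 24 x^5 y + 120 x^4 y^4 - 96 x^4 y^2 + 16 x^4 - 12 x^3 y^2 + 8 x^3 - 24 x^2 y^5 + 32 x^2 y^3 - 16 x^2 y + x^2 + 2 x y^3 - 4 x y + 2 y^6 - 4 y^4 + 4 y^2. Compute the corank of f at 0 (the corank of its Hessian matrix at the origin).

Hessian at 0 has rank 1.

1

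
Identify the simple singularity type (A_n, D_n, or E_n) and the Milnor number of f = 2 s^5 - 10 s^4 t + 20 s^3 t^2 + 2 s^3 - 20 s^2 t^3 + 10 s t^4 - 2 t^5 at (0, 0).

Type E8, Milnor number mu = 8.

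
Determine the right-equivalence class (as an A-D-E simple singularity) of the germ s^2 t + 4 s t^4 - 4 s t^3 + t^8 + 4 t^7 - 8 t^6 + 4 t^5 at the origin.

D9

The Hessian of f at 0 is [[0, 0], [0, 0]] with rank 0, so corank 2. A Groebner basis of the Jacobian ideal J(f) in C{s,t} is {s^2*t^2 - s^2 + 4*s*t^2 + 2*s*t - 4*t^3, -s^2*t/3 - s^2/6 + s*t^3 + s*t^2 + 2*s*t/3 - 4*t^3/3, s*t/2 + t^4 - t^3, s^3 - 2*s^2*t/3 - 10*s^2/3 + 12*s*t^2 + 16*s*t/3 - 32*t^3/3}; counting standard monomials gives mu = 9. Corank 2; j^3 = s^2*t has shape L^2 M (L != M), so D-series; mu = 9 gives D_9.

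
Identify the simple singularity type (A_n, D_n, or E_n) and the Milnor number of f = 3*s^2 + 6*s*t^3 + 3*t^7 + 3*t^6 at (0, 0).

Type A6, Milnor number mu = 6.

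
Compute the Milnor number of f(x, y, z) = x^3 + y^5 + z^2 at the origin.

8

The Hessian of f at 0 has rank 1. Corank 2; j^3 = x^3 is a perfect cube, so E-series; the 5-jet and mu = 8 give E_8.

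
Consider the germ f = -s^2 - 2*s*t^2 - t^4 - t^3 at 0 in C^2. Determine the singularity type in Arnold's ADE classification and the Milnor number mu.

The Hessian of f at 0 is [[-2, 0], [0, 0]] with rank 1, so corank 1. A Groebner basis of the Jacobian ideal J(f) in C{s,t} is {t^2, s}; counting standard monomials gives mu = 2. Corank 1: A-series; mu = 2 gives A_2.

Type A_2, Milnor number mu = 2.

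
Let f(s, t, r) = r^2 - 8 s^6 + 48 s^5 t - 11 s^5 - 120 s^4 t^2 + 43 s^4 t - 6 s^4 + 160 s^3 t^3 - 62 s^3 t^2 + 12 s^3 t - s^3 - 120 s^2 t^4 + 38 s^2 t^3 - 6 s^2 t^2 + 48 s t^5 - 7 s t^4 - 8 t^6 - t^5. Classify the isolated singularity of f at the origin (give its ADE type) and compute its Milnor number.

Type E8, Milnor number mu = 8.

The Hessian of f at 0 has rank 1. Corank 2; j^3 = -s^3 is a perfect cube, so E-series; the 5-jet and mu = 8 give E_8.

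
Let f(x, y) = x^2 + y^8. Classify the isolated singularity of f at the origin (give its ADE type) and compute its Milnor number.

Type A7, Milnor number mu = 7.

The Hessian of f at 0 is [[2, 0], [0, 0]] with rank 1, so corank 1. A Groebner basis of the Jacobian ideal J(f) in C{x,y} is {y^7, x}; counting standard monomials gives mu = 7. Corank 1: A-series; mu = 7 gives A_7.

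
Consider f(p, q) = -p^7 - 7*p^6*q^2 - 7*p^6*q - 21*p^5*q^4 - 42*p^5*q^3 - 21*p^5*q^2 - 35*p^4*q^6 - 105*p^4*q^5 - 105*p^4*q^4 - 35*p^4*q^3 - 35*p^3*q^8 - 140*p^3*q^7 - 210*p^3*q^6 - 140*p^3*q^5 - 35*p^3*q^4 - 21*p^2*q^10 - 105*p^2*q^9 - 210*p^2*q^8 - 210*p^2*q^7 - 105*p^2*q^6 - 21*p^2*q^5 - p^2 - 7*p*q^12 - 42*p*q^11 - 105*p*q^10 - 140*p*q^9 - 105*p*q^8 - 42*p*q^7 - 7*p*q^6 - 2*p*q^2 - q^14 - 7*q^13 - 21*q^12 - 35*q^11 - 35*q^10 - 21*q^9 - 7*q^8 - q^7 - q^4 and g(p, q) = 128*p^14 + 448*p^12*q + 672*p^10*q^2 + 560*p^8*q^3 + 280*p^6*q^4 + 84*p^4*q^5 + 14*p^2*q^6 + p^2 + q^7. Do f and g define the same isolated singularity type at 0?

The Hessian of f at 0 has rank 1. Corank 1: A-series; mu = 6 gives A_6. The Hessian of g at 0 has rank 1. Corank 1: A-series; mu = 6 gives A_6. Both have type A_6, hence right-equivalent.

Yes.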